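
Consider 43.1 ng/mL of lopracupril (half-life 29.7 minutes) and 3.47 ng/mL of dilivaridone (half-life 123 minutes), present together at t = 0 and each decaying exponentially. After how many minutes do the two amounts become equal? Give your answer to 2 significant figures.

140 minutes

Set 43.1·(1/2)^(t/29.7) = 3.47·(1/2)^(t/123).
Taking log₂: log₂(43.1/3.47) = t·(1/29.7 − 1/123).
log₂(12.421) = 3.6347; 1/29.7 − 1/123 = 0.02554.
t = 3.6347 / 0.02554 ≈ 142.31 minutes.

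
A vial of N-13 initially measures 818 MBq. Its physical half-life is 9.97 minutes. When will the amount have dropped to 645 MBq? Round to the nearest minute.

Fraction remaining = 645/818 ≈ 0.78851.
n = log₂(818/645) = ln(1.2682)/ln 2 ≈ 0.3428 half-lives.
t = n × t½ = 0.3428 × 9.97 ≈ 3.4177 minutes.

3 minutes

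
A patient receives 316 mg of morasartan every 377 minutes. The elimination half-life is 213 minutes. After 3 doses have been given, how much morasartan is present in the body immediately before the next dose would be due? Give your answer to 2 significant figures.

The 3 doses were given 1131, 754, 377 minutes ago.
Total = 316·(1/2)^(1131/213) + 316·(1/2)^(754/213) + 316·(1/2)^(377/213)
      = 7.9664 + 27.169 + 92.657 ≈ 127.79 mg.

130 mg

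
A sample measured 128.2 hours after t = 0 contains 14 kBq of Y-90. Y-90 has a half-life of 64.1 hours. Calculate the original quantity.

Number of half-lives elapsed: n = 128.2/64.1 ≈ 2.
A₀ = A × 2^n = 14 × 2^2 = 14 × 4 ≈ 56 kBq.

56 kBq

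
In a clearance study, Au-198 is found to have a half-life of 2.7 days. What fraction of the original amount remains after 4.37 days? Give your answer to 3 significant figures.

n = 4.37/2.7 ≈ 1.6185 half-lives.
Fraction remaining = (1/2)^1.6185 ≈ 0.32567.

0.326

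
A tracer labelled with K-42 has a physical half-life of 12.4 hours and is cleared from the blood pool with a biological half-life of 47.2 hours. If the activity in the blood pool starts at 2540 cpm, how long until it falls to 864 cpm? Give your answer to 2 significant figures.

15 hours

1/t_eff = 1/t_phys + 1/t_biol = 1/12.4 + 1/47.2 = 0.10183 per hour.
t_eff = 12.4 × 47.2 / (12.4 + 47.2) ≈ 9.8201 hours.
n = log₂(2540/864) ≈ 1.5557; t = 1.5557 × 9.8201 ≈ 15.277 hours.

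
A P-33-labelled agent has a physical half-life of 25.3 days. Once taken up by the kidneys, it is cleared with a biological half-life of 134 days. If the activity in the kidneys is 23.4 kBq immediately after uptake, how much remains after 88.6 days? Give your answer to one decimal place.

1/t_eff = 1/t_phys + 1/t_biol = 1/25.3 + 1/134 = 0.046988 per day.
t_eff = 25.3 × 134 / (25.3 + 134) ≈ 21.282 days.
Remaining = 23.4 × (1/2)^(88.6/21.282) = 23.4 × (1/2)^4.1632 ≈ 1.3061 kBq.

1.3 kBq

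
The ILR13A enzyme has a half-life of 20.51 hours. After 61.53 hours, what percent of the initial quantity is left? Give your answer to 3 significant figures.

n = 61.53/20.51 ≈ 3 half-lives.
Fraction remaining = (1/2)^3 ≈ 0.125, i.e. 12.5%.

12.5%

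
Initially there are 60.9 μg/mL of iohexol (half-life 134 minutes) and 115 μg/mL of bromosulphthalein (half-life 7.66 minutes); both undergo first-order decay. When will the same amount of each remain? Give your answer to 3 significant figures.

Set 60.9·(1/2)^(t/134) = 115·(1/2)^(t/7.66).
Taking log₂: log₂(60.9/115) = t·(1/134 − 1/7.66).
log₂(0.52957) = -0.91712; 1/134 − 1/7.66 = -0.12309.
t = -0.91712 / -0.12309 ≈ 7.4511 minutes.

7.45 minutes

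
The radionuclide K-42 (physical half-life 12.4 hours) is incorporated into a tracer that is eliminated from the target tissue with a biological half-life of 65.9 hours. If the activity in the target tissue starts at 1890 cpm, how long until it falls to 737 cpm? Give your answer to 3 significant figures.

14.2 hours

1/t_eff = 1/t_phys + 1/t_biol = 1/12.4 + 1/65.9 = 0.09582 per hour.
t_eff = 12.4 × 65.9 / (12.4 + 65.9) ≈ 10.436 hours.
n = log₂(1890/737) ≈ 1.3586; t = 1.3586 × 10.436 ≈ 14.179 hours.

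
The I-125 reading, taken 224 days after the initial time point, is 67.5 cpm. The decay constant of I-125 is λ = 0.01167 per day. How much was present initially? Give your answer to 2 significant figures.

t½ = ln 2 / λ = 0.69315 / 0.01167 ≈ 59.396 days.
Number of half-lives elapsed: n = 224/59.396 ≈ 3.7713.
A₀ = A × 2^n = 67.5 × 2^3.7713 = 67.5 × 13.655 ≈ 921.69 cpm.

920 cpm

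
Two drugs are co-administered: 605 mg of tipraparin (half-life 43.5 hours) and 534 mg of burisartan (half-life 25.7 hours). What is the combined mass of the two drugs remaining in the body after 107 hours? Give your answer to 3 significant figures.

140 mg

tipraparin: 605 × (1/2)^(107/43.5) = 605 × (1/2)^2.4598 ≈ 109.97 mg.
burisartan: 534 × (1/2)^(107/25.7) = 534 × (1/2)^4.1634 ≈ 29.801 mg.
Total = 109.97 + 29.801 ≈ 139.77 mg.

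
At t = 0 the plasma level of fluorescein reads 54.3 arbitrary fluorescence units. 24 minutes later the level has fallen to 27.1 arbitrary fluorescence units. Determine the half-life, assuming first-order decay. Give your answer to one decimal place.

A/A₀ = 27.1/54.3 ≈ 0.49908.
n = log₂(2.0037) ≈ 1.0027 half-lives elapsed in 24 minutes.
t½ = 24/1.0027 ≈ 23.936 minutes.

23.9 minutes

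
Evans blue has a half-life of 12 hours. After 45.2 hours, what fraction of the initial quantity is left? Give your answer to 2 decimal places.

0.07

n = 45.2/12 ≈ 3.7667 half-lives.
Fraction remaining = (1/2)^3.7667 ≈ 0.073472.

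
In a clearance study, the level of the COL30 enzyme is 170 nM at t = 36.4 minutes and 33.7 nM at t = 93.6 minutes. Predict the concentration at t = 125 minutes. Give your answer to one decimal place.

13.9 nM

Over Δt = 93.6 − 36.4 = 57.2 minutes, the level fell by a factor of 170/33.7 ≈ 5.0445.
n = log₂(5.0445) ≈ 2.3347 half-lives, so t½ = 57.2/2.3347 ≈ 24.5 minutes.
From t = 93.6 to t = 125: 33.7 × (1/2)^((125−93.6)/24.5) ≈ 13.862 nM.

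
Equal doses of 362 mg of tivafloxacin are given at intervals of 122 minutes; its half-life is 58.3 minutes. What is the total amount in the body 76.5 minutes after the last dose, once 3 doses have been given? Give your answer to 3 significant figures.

188 mg

The 3 doses were given 320.5, 198.5, 76.5 minutes ago.
Total = 362·(1/2)^(320.5/58.3) + 362·(1/2)^(198.5/58.3) + 362·(1/2)^(76.5/58.3)
      = 8.0134 + 34.179 + 145.78 ≈ 187.97 mg.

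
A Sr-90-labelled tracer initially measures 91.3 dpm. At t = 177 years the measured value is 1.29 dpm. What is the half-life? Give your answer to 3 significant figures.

28.8 years

A/A₀ = 1.29/91.3 ≈ 0.014129.
n = log₂(70.775) ≈ 6.1452 half-lives elapsed in 177 years.
t½ = 177/6.1452 ≈ 28.803 years.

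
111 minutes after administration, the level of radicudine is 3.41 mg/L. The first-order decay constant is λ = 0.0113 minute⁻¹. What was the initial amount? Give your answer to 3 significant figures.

t½ = ln 2 / λ = 0.69315 / 0.0113 ≈ 61.34 minutes.
Number of half-lives elapsed: n = 111/61.34 ≈ 1.8096.
A₀ = A × 2^n = 3.41 × 2^1.8096 = 3.41 × 3.5054 ≈ 11.953 mg/L.

12.0 mg/L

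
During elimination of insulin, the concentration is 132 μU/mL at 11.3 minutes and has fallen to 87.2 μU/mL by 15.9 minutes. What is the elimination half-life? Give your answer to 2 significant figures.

Over Δt = 15.9 − 11.3 = 4.6 minutes, the level fell by a factor of 132/87.2 ≈ 1.5138.
n = log₂(1.5138) ≈ 0.59814 half-lives, so t½ = 4.6/0.59814 ≈ 7.6905 minutes.

7.7 minutes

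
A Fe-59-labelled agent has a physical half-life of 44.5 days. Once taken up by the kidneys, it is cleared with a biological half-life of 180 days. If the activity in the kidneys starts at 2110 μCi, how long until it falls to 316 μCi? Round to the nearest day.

1/t_eff = 1/t_phys + 1/t_biol = 1/44.5 + 1/180 = 0.028027 per day.
t_eff = 44.5 × 180 / (44.5 + 180) ≈ 35.679 days.
n = log₂(2110/316) ≈ 2.7392; t = 2.7392 × 35.679 ≈ 97.734 days.

98 days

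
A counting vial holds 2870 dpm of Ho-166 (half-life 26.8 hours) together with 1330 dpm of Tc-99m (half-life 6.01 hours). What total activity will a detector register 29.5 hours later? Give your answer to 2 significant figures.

1400 dpm

Ho-166: 2870 × (1/2)^(29.5/26.8) = 2870 × (1/2)^1.1007 ≈ 1338.2 dpm.
Tc-99m: 1330 × (1/2)^(29.5/6.01) = 1330 × (1/2)^4.9085 ≈ 44.284 dpm.
Total = 1338.2 + 44.284 ≈ 1382.5 dpm.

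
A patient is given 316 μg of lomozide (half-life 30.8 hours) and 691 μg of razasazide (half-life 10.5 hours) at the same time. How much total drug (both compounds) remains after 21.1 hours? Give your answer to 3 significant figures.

368 μg

lomozide: 316 × (1/2)^(21.1/30.8) = 316 × (1/2)^0.68506 ≈ 196.54 μg.
razasazide: 691 × (1/2)^(21.1/10.5) = 691 × (1/2)^2.0095 ≈ 171.61 μg.
Total = 196.54 + 171.61 ≈ 368.16 μg.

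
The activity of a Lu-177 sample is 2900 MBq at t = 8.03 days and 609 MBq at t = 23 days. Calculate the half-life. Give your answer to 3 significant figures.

6.65 days

Over Δt = 23 − 8.03 = 14.97 days, the level fell by a factor of 2900/609 ≈ 4.7619.
n = log₂(4.7619) ≈ 2.2515 half-lives, so t½ = 14.97/2.2515 ≈ 6.6488 days.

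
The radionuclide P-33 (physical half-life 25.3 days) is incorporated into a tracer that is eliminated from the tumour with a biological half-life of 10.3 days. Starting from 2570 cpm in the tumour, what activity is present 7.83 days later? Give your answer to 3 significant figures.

1220 cpm

1/t_eff = 1/t_phys + 1/t_biol = 1/25.3 + 1/10.3 = 0.13661 per day.
t_eff = 25.3 × 10.3 / (25.3 + 10.3) ≈ 7.3199 days.
Remaining = 2570 × (1/2)^(7.83/7.3199) = 2570 × (1/2)^1.0697 ≈ 1224.4 cpm.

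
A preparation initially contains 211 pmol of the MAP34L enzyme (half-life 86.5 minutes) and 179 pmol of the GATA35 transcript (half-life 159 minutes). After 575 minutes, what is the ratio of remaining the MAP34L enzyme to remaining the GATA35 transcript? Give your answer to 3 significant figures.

0.144

MAP34L enzyme: 211 × (1/2)^(575/86.5) = 211 × (1/2)^6.6474 ≈ 2.1048 pmol.
GATA35 transcript: 179 × (1/2)^(575/159) = 179 × (1/2)^3.6164 ≈ 14.596 pmol.
Ratio ≈ 2.1048 / 14.596 ≈ 0.14421.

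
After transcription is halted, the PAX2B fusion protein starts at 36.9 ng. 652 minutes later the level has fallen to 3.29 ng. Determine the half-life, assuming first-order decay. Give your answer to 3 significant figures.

187 minutes

A/A₀ = 3.29/36.9 ≈ 0.08916.
n = log₂(11.216) ≈ 3.4875 half-lives elapsed in 652 minutes.
t½ = 652/3.4875 ≈ 186.96 minutes.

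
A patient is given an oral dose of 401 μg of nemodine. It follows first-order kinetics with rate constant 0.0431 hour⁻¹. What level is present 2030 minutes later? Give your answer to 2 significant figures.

93 μg

t½ = ln 2 / k = 0.69315 / 0.0431 ≈ 16.082 hours.
Convert the elapsed time: 2030 minutes = 33.8333 hours.
Number of half-lives: n = 33.8333/16.082 ≈ 2.1038.
Remaining = 401 × (1/2)^2.1038 = 401 × 0.23265 ≈ 93.293 μg.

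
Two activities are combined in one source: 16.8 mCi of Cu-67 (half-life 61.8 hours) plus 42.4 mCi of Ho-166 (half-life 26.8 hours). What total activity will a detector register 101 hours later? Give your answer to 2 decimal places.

Cu-67: 16.8 × (1/2)^(101/61.8) = 16.8 × (1/2)^1.6343 ≈ 5.4117 mCi.
Ho-166: 42.4 × (1/2)^(101/26.8) = 42.4 × (1/2)^3.7687 ≈ 3.1109 mCi.
Total = 5.4117 + 3.1109 ≈ 8.5226 mCi.

8.52 mCi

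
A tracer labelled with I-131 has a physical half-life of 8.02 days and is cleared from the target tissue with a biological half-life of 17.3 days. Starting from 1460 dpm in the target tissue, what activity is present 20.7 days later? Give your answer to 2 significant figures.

1/t_eff = 1/t_phys + 1/t_biol = 1/8.02 + 1/17.3 = 0.18249 per day.
t_eff = 8.02 × 17.3 / (8.02 + 17.3) ≈ 5.4797 days.
Remaining = 1460 × (1/2)^(20.7/5.4797) = 1460 × (1/2)^3.7776 ≈ 106.46 dpm.

110 dpm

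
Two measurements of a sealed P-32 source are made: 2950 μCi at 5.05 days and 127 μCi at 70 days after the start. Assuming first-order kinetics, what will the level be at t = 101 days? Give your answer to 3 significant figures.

28.3 μCi

Over Δt = 70 − 5.05 = 64.95 days, the level fell by a factor of 2950/127 ≈ 23.228.
n = log₂(23.228) ≈ 4.5378 half-lives, so t½ = 64.95/4.5378 ≈ 14.313 days.
From t = 70 to t = 101: 127 × (1/2)^((101−70)/14.313) ≈ 28.302 μCi.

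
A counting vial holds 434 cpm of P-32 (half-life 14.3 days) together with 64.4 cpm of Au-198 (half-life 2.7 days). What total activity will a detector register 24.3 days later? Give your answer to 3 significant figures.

P-32: 434 × (1/2)^(24.3/14.3) = 434 × (1/2)^1.6993 ≈ 133.64 cpm.
Au-198: 64.4 × (1/2)^(24.3/2.7) = 64.4 × (1/2)^9 ≈ 0.12578 cpm.
Total = 133.64 + 0.12578 ≈ 133.77 cpm.

134 cpm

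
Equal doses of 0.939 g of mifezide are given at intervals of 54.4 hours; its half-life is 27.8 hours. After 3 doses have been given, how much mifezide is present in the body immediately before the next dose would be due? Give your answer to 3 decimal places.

The 3 doses were given 163.2, 108.8, 54.4 hours ago.
Total = 0.939·(1/2)^(163.2/27.8) + 0.939·(1/2)^(108.8/27.8) + 0.939·(1/2)^(54.4/27.8)
      = 0.01605 + 0.062307 + 0.24188 ≈ 0.32024 g.

0.320 g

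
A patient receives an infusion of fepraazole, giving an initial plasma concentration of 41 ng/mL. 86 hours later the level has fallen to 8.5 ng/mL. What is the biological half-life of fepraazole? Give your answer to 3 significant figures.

37.9 hours

A/A₀ = 8.5/41 ≈ 0.20732.
n = log₂(4.8235) ≈ 2.2701 half-lives elapsed in 86 hours.
t½ = 86/2.2701 ≈ 37.884 hours.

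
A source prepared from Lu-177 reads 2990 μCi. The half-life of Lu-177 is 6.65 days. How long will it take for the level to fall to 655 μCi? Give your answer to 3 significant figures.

Fraction remaining = 655/2990 ≈ 0.21906.
n = log₂(2990/655) = ln(4.5649)/ln 2 ≈ 2.1906 half-lives.
t = n × t½ = 2.1906 × 6.65 ≈ 14.567 days.

14.6 days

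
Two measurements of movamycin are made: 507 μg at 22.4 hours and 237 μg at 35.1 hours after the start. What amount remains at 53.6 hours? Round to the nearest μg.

78 μg

Over Δt = 35.1 − 22.4 = 12.7 hours, the level fell by a factor of 507/237 ≈ 2.1392.
n = log₂(2.1392) ≈ 1.0971 half-lives, so t½ = 12.7/1.0971 ≈ 11.576 hours.
From t = 35.1 to t = 53.6: 237 × (1/2)^((53.6−35.1)/11.576) ≈ 78.282 μg.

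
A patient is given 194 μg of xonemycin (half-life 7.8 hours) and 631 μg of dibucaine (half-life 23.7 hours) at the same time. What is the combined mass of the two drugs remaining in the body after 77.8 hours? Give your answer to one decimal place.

xonemycin: 194 × (1/2)^(77.8/7.8) = 194 × (1/2)^9.9744 ≈ 0.19285 μg.
dibucaine: 631 × (1/2)^(77.8/23.7) = 631 × (1/2)^3.2827 ≈ 64.839 μg.
Total = 0.19285 + 64.839 ≈ 65.032 μg.

65.0 μg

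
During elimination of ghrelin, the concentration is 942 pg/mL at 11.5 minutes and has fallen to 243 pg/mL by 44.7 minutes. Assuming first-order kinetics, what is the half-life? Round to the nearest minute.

17 minutes

Over Δt = 44.7 − 11.5 = 33.2 minutes, the level fell by a factor of 942/243 ≈ 3.8765.
n = log₂(3.8765) ≈ 1.9548 half-lives, so t½ = 33.2/1.9548 ≈ 16.984 minutes.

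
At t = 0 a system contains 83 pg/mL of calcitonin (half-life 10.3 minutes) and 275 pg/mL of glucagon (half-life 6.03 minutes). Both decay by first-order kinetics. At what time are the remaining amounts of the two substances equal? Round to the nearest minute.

25 minutes

Set 83·(1/2)^(t/10.3) = 275·(1/2)^(t/6.03).
Taking log₂: log₂(83/275) = t·(1/10.3 − 1/6.03).
log₂(0.30182) = -1.7282; 1/10.3 − 1/6.03 = -0.06875.
t = -1.7282 / -0.06875 ≈ 25.138 minutes.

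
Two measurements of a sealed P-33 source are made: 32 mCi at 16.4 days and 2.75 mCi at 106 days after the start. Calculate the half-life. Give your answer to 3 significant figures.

Over Δt = 106 − 16.4 = 89.6 days, the level fell by a factor of 32/2.75 ≈ 11.636.
n = log₂(11.636) ≈ 3.5406 half-lives, so t½ = 89.6/3.5406 ≈ 25.307 days.

25.3 days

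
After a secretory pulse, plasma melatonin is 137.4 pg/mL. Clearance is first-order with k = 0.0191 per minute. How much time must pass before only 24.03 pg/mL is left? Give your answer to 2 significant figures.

91 minutes

t½ = ln 2 / k = 0.69315 / 0.0191 ≈ 36.29 minutes.
Fraction remaining = 24.03/137.4 ≈ 0.17489.
n = log₂(137.4/24.03) = ln(5.7179)/ln 2 ≈ 2.5155 half-lives.
t = n × t½ = 2.5155 × 36.29 ≈ 91.288 minutes.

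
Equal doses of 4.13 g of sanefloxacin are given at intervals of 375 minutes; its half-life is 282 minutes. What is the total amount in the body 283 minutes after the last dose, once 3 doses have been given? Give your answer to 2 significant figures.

3.2 g

The 3 doses were given 1033, 658, 283 minutes ago.
Total = 4.13·(1/2)^(1033/282) + 4.13·(1/2)^(658/282) + 4.13·(1/2)^(283/282)
      = 0.32602 + 0.8195 + 2.0599 ≈ 3.2054 g.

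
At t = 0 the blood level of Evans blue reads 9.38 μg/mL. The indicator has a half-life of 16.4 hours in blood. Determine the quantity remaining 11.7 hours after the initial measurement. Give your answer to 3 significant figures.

5.72 μg/mL

Number of half-lives: n = 11.7/16.4 ≈ 0.71341.
Remaining = 9.38 × (1/2)^0.71341 = 9.38 × 0.60987 ≈ 5.7206 μg/mL.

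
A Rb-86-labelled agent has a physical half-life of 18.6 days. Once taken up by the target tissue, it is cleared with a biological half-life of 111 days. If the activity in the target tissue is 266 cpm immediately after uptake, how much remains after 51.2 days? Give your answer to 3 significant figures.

28.7 cpm

1/t_eff = 1/t_phys + 1/t_biol = 1/18.6 + 1/111 = 0.062772 per day.
t_eff = 18.6 × 111 / (18.6 + 111) ≈ 15.931 days.
Remaining = 266 × (1/2)^(51.2/15.931) = 266 × (1/2)^3.2139 ≈ 28.667 cpm.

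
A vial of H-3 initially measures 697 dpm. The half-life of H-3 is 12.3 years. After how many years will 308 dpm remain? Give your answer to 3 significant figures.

14.5 years

Fraction remaining = 308/697 ≈ 0.44189.
n = log₂(697/308) = ln(2.263)/ln 2 ≈ 1.1782 half-lives.
t = n × t½ = 1.1782 × 12.3 ≈ 14.492 years.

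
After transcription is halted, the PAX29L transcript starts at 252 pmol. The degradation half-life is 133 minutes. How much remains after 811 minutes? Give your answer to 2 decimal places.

3.68 pmol

Number of half-lives: n = 811/133 ≈ 6.0977.
Remaining = 252 × (1/2)^6.0977 = 252 × 0.014601 ≈ 3.6796 pmol.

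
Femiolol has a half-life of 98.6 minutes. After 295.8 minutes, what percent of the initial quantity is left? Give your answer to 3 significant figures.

n = 295.8/98.6 ≈ 3 half-lives.
Fraction remaining = (1/2)^3 ≈ 0.125, i.e. 12.5%.

12.5%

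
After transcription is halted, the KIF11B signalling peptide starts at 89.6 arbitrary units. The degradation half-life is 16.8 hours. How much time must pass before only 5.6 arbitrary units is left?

67.2 hours

5.6/89.6 = 1/16, so 4 half-lives have elapsed.
t = 4 × 16.8 = 67.2 hours.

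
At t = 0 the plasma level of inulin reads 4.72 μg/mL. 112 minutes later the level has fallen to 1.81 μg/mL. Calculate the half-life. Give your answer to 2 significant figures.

81 minutes

A/A₀ = 1.81/4.72 ≈ 0.38347.
n = log₂(2.6077) ≈ 1.3828 half-lives elapsed in 112 minutes.
t½ = 112/1.3828 ≈ 80.995 minutes.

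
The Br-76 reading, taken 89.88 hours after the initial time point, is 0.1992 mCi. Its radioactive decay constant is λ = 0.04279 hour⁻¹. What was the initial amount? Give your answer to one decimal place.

t½ = ln 2 / λ = 0.69315 / 0.04279 ≈ 16.199 hours.
Number of half-lives elapsed: n = 89.88/16.199 ≈ 5.5486.
A₀ = A × 2^n = 0.1992 × 2^5.5486 = 0.1992 × 46.804 ≈ 9.3233 mCi.

9.3 mCi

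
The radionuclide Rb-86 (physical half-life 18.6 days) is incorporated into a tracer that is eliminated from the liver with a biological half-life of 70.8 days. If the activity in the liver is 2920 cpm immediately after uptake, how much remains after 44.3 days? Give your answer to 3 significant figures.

1/t_eff = 1/t_phys + 1/t_biol = 1/18.6 + 1/70.8 = 0.067888 per day.
t_eff = 18.6 × 70.8 / (18.6 + 70.8) ≈ 14.73 days.
Remaining = 2920 × (1/2)^(44.3/14.73) = 2920 × (1/2)^3.0074 ≈ 363.13 cpm.

363 cpm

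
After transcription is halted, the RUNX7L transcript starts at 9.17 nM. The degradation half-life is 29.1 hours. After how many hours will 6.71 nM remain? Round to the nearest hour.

Fraction remaining = 6.71/9.17 ≈ 0.73173.
n = log₂(9.17/6.71) = ln(1.3666)/ln 2 ≈ 0.45061 half-lives.
t = n × t½ = 0.45061 × 29.1 ≈ 13.113 hours.

13 hours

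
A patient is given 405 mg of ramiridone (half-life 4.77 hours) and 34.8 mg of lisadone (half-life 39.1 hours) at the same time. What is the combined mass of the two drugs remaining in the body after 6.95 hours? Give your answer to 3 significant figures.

ramiridone: 405 × (1/2)^(6.95/4.77) = 405 × (1/2)^1.457 ≈ 147.52 mg.
lisadone: 34.8 × (1/2)^(6.95/39.1) = 34.8 × (1/2)^0.17775 ≈ 30.766 mg.
Total = 147.52 + 30.766 ≈ 178.28 mg.

178 mg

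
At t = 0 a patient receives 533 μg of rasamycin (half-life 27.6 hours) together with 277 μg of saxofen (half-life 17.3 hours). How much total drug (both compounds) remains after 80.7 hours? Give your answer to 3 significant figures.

81.2 μg

rasamycin: 533 × (1/2)^(80.7/27.6) = 533 × (1/2)^2.9239 ≈ 70.233 μg.
saxofen: 277 × (1/2)^(80.7/17.3) = 277 × (1/2)^4.6647 ≈ 10.921 μg.
Total = 70.233 + 10.921 ≈ 81.154 μg.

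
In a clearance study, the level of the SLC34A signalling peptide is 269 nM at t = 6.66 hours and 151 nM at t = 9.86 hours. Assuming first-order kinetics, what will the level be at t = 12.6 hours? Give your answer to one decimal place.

Over Δt = 9.86 − 6.66 = 3.2 hours, the level fell by a factor of 269/151 ≈ 1.7815.
n = log₂(1.7815) ≈ 0.83306 half-lives, so t½ = 3.2/0.83306 ≈ 3.8413 hours.
From t = 9.86 to t = 12.6: 151 × (1/2)^((12.6−9.86)/3.8413) ≈ 92.098 nM.

92.1 nM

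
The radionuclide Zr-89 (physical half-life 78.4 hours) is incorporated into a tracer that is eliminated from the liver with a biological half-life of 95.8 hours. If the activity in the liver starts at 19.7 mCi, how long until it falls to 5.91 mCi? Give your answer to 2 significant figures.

75 hours

1/t_eff = 1/t_phys + 1/t_biol = 1/78.4 + 1/95.8 = 0.023194 per hour.
t_eff = 78.4 × 95.8 / (78.4 + 95.8) ≈ 43.115 hours.
n = log₂(19.7/5.91) ≈ 1.737; t = 1.737 × 43.115 ≈ 74.89 hours.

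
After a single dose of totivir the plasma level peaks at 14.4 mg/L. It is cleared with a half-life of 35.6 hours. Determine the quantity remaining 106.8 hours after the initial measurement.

1.8 mg/L

Elapsed time is 3 half-lives (106.8/35.6).
Each half-life halves the amount: 14.4 × (1/2)^3 = 14.4/8 = 1.8 mg/L.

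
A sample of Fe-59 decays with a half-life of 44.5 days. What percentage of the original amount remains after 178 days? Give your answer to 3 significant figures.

6.25%

n = 178/44.5 ≈ 4 half-lives.
Fraction remaining = (1/2)^4 ≈ 0.0625, i.e. 6.25%.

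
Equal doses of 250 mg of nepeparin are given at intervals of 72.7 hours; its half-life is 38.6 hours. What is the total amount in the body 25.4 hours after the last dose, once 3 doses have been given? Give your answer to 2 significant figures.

The 3 doses were given 170.8, 98.1, 25.4 hours ago.
Total = 250·(1/2)^(170.8/38.6) + 250·(1/2)^(98.1/38.6) + 250·(1/2)^(25.4/38.6)
      = 11.639 + 42.942 + 158.44 ≈ 213.02 mg.

210 mg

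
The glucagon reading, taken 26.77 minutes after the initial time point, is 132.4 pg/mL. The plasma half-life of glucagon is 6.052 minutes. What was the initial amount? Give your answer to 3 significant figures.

2840 pg/mL

Number of half-lives elapsed: n = 26.77/6.052 ≈ 4.4233.
A₀ = A × 2^n = 132.4 × 2^4.4233 = 132.4 × 21.456 ≈ 2840.8 pg/mL.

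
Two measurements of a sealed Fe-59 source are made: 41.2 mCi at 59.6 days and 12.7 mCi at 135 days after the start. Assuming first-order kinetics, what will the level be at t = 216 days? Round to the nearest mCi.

Over Δt = 135 − 59.6 = 75.4 days, the level fell by a factor of 41.2/12.7 ≈ 3.2441.
n = log₂(3.2441) ≈ 1.6978 half-lives, so t½ = 75.4/1.6978 ≈ 44.41 days.
From t = 135 to t = 216: 12.7 × (1/2)^((216−135)/44.41) ≈ 3.5872 mCi.

4 mCi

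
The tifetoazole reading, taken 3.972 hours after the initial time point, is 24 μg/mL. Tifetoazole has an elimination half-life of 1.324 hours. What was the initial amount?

Number of half-lives elapsed: n = 3.972/1.324 ≈ 3.
A₀ = A × 2^n = 24 × 2^3 = 24 × 8 ≈ 192 μg/mL.

192 μg/mL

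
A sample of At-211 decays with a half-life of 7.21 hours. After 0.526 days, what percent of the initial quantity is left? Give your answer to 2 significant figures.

30%

0.526 days = 12.624 hours.
n = 12.624/7.21 ≈ 1.7509 half-lives.
Fraction remaining = (1/2)^1.7509 ≈ 0.29712, i.e. 29.712%.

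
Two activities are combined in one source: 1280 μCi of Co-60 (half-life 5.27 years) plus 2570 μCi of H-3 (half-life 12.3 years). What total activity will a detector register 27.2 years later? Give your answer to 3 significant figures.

Co-60: 1280 × (1/2)^(27.2/5.27) = 1280 × (1/2)^5.1613 ≈ 35.769 μCi.
H-3: 2570 × (1/2)^(27.2/12.3) = 2570 × (1/2)^2.2114 ≈ 554.93 μCi.
Total = 35.769 + 554.93 ≈ 590.7 μCi.

591 μCi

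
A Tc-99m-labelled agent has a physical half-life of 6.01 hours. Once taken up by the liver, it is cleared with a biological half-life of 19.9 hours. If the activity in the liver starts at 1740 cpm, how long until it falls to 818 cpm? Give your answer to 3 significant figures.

5.03 hours

1/t_eff = 1/t_phys + 1/t_biol = 1/6.01 + 1/19.9 = 0.21664 per hour.
t_eff = 6.01 × 19.9 / (6.01 + 19.9) ≈ 4.6159 hours.
n = log₂(1740/818) ≈ 1.0889; t = 1.0889 × 4.6159 ≈ 5.0264 hours.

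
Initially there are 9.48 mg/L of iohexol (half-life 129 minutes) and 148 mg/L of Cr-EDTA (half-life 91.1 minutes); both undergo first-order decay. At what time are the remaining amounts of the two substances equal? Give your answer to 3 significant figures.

1230 minutes

Set 9.48·(1/2)^(t/129) = 148·(1/2)^(t/91.1).
Taking log₂: log₂(9.48/148) = t·(1/129 − 1/91.1).
log₂(0.064054) = -3.9646; 1/129 − 1/91.1 = -0.003225.
t = -3.9646 / -0.003225 ≈ 1229.3 minutes.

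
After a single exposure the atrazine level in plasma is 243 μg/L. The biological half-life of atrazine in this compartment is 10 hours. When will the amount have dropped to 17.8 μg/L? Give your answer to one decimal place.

37.7 hours

Fraction remaining = 17.8/243 ≈ 0.073251.
n = log₂(243/17.8) = ln(13.652)/ln 2 ≈ 3.771 half-lives.
t = n × t½ = 3.771 × 10 ≈ 37.71 hours.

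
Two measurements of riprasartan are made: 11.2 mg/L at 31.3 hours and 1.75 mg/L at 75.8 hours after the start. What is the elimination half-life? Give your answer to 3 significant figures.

16.6 hours

Over Δt = 75.8 − 31.3 = 44.5 hours, the level fell by a factor of 11.2/1.75 ≈ 6.4.
n = log₂(6.4) ≈ 2.6781 half-lives, so t½ = 44.5/2.6781 ≈ 16.616 hours.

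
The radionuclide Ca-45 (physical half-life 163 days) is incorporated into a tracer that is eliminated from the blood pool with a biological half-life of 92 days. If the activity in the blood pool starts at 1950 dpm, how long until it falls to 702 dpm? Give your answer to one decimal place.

1/t_eff = 1/t_phys + 1/t_biol = 1/163 + 1/92 = 0.017005 per day.
t_eff = 163 × 92 / (163 + 92) ≈ 58.808 days.
n = log₂(1950/702) ≈ 1.4739; t = 1.4739 × 58.808 ≈ 86.679 days.

86.7 days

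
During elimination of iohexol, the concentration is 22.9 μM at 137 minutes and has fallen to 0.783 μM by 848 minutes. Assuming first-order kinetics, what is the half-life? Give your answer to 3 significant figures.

Over Δt = 848 − 137 = 711 minutes, the level fell by a factor of 22.9/0.783 ≈ 29.246.
n = log₂(29.246) ≈ 4.8702 half-lives, so t½ = 711/4.8702 ≈ 145.99 minutes.

146 minutes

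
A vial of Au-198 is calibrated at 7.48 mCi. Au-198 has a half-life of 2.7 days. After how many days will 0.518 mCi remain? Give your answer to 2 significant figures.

Fraction remaining = 0.518/7.48 ≈ 0.069251.
n = log₂(7.48/0.518) = ln(14.44)/ln 2 ≈ 3.852 half-lives.
t = n × t½ = 3.852 × 2.7 ≈ 10.4 days.

10 days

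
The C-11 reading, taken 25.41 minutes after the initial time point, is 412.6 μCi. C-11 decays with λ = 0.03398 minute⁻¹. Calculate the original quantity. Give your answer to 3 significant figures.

t½ = ln 2 / λ = 0.69315 / 0.03398 ≈ 20.399 minutes.
Number of half-lives elapsed: n = 25.41/20.399 ≈ 1.2457.
A₀ = A × 2^n = 412.6 × 2^1.2457 = 412.6 × 2.3713 ≈ 978.39 μCi.

978 μCi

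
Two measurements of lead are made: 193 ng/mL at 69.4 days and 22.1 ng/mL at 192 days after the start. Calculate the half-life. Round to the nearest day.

39 days

Over Δt = 192 − 69.4 = 122.6 days, the level fell by a factor of 193/22.1 ≈ 8.733.
n = log₂(8.733) ≈ 3.1265 half-lives, so t½ = 122.6/3.1265 ≈ 39.213 days.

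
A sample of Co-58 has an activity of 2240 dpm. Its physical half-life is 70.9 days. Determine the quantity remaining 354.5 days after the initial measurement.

Elapsed time is 5 half-lives (354.5/70.9).
Each half-life halves the amount: 2240 × (1/2)^5 = 2240/32 = 70 dpm.

70 dpm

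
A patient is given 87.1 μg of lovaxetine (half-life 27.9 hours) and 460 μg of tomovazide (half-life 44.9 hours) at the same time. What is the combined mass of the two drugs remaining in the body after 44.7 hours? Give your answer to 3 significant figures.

259 μg

lovaxetine: 87.1 × (1/2)^(44.7/27.9) = 87.1 × (1/2)^1.6022 ≈ 28.689 μg.
tomovazide: 460 × (1/2)^(44.7/44.9) = 460 × (1/2)^0.99555 ≈ 230.71 μg.
Total = 28.689 + 230.71 ≈ 259.4 μg.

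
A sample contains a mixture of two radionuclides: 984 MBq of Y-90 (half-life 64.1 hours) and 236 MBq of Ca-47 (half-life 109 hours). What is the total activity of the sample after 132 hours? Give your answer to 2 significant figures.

340 MBq

Y-90: 984 × (1/2)^(132/64.1) = 984 × (1/2)^2.0593 ≈ 236.1 MBq.
Ca-47: 236 × (1/2)^(132/109) = 236 × (1/2)^1.211 ≈ 101.94 MBq.
Total = 236.1 + 101.94 ≈ 338.04 MBq.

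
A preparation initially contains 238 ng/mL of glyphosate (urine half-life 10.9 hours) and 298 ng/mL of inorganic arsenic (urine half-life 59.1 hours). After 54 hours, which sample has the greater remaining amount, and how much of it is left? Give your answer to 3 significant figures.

glyphosate: 238 × (1/2)^4.9541 ≈ 7.6778 ng/mL.
inorganic arsenic: 298 × (1/2)^0.91371 ≈ 158.18 ng/mL.
Inorganic arsenic has more remaining, at ≈ 158.18 ng/mL.

inorganic arsenic, 158 ng/mL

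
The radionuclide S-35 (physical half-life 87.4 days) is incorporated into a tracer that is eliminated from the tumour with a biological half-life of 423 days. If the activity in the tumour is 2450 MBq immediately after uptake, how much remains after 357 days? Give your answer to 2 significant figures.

1/t_eff = 1/t_phys + 1/t_biol = 1/87.4 + 1/423 = 0.013806 per day.
t_eff = 87.4 × 423 / (87.4 + 423) ≈ 72.434 days.
Remaining = 2450 × (1/2)^(357/72.434) = 2450 × (1/2)^4.9286 ≈ 80.445 MBq.

80 MBq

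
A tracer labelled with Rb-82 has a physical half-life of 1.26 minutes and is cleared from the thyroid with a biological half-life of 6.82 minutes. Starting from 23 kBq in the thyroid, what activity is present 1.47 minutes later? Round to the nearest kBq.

9 kBq

1/t_eff = 1/t_phys + 1/t_biol = 1/1.26 + 1/6.82 = 0.94028 per minute.
t_eff = 1.26 × 6.82 / (1.26 + 6.82) ≈ 1.0635 minutes.
Remaining = 23 × (1/2)^(1.47/1.0635) = 23 × (1/2)^1.3822 ≈ 8.8235 kBq.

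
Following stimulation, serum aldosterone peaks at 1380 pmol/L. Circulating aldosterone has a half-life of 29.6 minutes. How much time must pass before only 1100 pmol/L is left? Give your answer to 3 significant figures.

9.68 minutes

Fraction remaining = 1100/1380 ≈ 0.7971.
n = log₂(1380/1100) = ln(1.2545)/ln 2 ≈ 0.32716 half-lives.
t = n × t½ = 0.32716 × 29.6 ≈ 9.6841 minutes.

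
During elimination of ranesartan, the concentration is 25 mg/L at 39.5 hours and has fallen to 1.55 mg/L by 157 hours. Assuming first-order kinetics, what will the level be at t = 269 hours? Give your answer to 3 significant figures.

Over Δt = 157 − 39.5 = 117.5 hours, the level fell by a factor of 25/1.55 ≈ 16.129.
n = log₂(16.129) ≈ 4.0116 half-lives, so t½ = 117.5/4.0116 ≈ 29.29 hours.
From t = 157 to t = 269: 1.55 × (1/2)^((269−157)/29.29) ≈ 0.10946 mg/L.

0.109 mg/L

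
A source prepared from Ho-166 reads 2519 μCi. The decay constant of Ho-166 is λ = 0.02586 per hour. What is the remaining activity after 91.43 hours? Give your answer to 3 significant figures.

t½ = ln 2 / λ = 0.69315 / 0.02586 ≈ 26.804 hours.
Number of half-lives: n = 91.43/26.804 ≈ 3.4111.
Remaining = 2519 × (1/2)^3.4111 = 2519 × 0.094008 ≈ 236.81 μCi.

237 μCi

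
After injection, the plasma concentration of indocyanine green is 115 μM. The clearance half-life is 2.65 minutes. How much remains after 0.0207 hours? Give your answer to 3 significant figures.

Convert the elapsed time: 0.0207 hours = 1.242 minutes.
Number of half-lives: n = 1.242/2.65 ≈ 0.46868.
Remaining = 115 × (1/2)^0.46868 = 115 × 0.72263 ≈ 83.102 μM.

83.1 μM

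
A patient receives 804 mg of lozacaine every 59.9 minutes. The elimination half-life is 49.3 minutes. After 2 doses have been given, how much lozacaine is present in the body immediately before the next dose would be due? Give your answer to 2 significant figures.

The 2 doses were given 119.8, 59.9 minutes ago.
Total = 804·(1/2)^(119.8/49.3) + 804·(1/2)^(59.9/49.3)
      = 149.19 + 346.34 ≈ 495.53 mg.

500 mg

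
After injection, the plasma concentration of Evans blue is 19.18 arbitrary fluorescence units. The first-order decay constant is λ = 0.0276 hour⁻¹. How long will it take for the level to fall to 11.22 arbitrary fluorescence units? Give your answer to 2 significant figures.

t½ = ln 2 / λ = 0.69315 / 0.0276 ≈ 25.114 hours.
Fraction remaining = 11.22/19.18 ≈ 0.58498.
n = log₂(19.18/11.22) = ln(1.7094)/ln 2 ≈ 0.77353 half-lives.
t = n × t½ = 0.77353 × 25.114 ≈ 19.426 hours.

19 hours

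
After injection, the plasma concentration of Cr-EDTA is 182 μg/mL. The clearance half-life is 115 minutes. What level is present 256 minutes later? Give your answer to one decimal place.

38.9 μg/mL

Number of half-lives: n = 256/115 ≈ 2.2261.
Remaining = 182 × (1/2)^2.2261 = 182 × 0.21374 ≈ 38.9 μg/mL.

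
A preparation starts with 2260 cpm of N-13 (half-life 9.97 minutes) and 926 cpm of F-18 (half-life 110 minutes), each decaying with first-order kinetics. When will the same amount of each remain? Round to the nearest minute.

Set 2260·(1/2)^(t/9.97) = 926·(1/2)^(t/110).
Taking log₂: log₂(2260/926) = t·(1/9.97 − 1/110).
log₂(2.4406) = 1.2872; 1/9.97 − 1/110 = 0.09121.
t = 1.2872 / 0.09121 ≈ 14.113 minutes.

14 minutes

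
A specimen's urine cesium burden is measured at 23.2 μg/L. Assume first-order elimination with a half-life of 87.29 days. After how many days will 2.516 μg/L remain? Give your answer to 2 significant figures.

Fraction remaining = 2.516/23.2 ≈ 0.10845.
n = log₂(23.2/2.516) = ln(9.221)/ln 2 ≈ 3.2049 half-lives.
t = n × t½ = 3.2049 × 87.29 ≈ 279.76 days.

280 days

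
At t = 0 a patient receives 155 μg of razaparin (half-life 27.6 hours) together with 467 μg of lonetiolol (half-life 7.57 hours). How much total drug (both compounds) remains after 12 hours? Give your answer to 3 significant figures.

270 μg

razaparin: 155 × (1/2)^(12/27.6) = 155 × (1/2)^0.43478 ≈ 114.67 μg.
lonetiolol: 467 × (1/2)^(12/7.57) = 467 × (1/2)^1.5852 ≈ 155.64 μg.
Total = 114.67 + 155.64 ≈ 270.31 μg.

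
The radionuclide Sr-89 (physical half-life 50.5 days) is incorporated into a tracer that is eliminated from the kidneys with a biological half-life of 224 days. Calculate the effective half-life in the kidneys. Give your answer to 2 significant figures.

41 days

1/t_eff = 1/t_phys + 1/t_biol = 1/50.5 + 1/224 = 0.024266 per day.
t_eff = 50.5 × 224 / (50.5 + 224) ≈ 41.209 days.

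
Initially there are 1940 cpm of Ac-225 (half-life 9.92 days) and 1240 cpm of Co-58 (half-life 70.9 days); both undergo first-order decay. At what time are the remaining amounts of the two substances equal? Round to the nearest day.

7 days

Set 1940·(1/2)^(t/9.92) = 1240·(1/2)^(t/70.9).
Taking log₂: log₂(1940/1240) = t·(1/9.92 − 1/70.9).
log₂(1.5645) = 0.64572; 1/9.92 − 1/70.9 = 0.086702.
t = 0.64572 / 0.086702 ≈ 7.4475 days.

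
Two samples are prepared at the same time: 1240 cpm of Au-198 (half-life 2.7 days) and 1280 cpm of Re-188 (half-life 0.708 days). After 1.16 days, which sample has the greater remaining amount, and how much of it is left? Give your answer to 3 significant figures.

Au-198, 921 cpm

Au-198: 1240 × (1/2)^0.42963 ≈ 920.64 cpm.
Re-188: 1280 × (1/2)^1.6384 ≈ 411.15 cpm.
Au-198 has more remaining, at ≈ 920.64 cpm.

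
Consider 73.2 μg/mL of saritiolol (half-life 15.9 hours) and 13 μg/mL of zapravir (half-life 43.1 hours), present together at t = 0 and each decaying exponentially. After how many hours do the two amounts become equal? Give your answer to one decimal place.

62.8 hours

Set 73.2·(1/2)^(t/15.9) = 13·(1/2)^(t/43.1).
Taking log₂: log₂(73.2/13) = t·(1/15.9 − 1/43.1).
log₂(5.6308) = 2.4933; 1/15.9 − 1/43.1 = 0.039691.
t = 2.4933 / 0.039691 ≈ 62.818 hours.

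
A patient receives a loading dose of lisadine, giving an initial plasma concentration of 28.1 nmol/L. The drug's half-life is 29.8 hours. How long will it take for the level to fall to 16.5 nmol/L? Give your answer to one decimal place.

Fraction remaining = 16.5/28.1 ≈ 0.58719.
n = log₂(28.1/16.5) = ln(1.703)/ln 2 ≈ 0.7681 half-lives.
t = n × t½ = 0.7681 × 29.8 ≈ 22.89 hours.

22.9 hours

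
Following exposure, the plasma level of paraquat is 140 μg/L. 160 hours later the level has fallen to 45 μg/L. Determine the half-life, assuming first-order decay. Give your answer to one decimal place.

97.7 hours

A/A₀ = 45/140 ≈ 0.32143.
n = log₂(3.1111) ≈ 1.6374 half-lives elapsed in 160 hours.
t½ = 160/1.6374 ≈ 97.714 hours.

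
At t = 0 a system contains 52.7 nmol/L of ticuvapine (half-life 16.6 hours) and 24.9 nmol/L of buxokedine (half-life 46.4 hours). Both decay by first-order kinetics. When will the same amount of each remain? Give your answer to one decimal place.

Set 52.7·(1/2)^(t/16.6) = 24.9·(1/2)^(t/46.4).
Taking log₂: log₂(52.7/24.9) = t·(1/16.6 − 1/46.4).
log₂(2.1165) = 1.0817; 1/16.6 − 1/46.4 = 0.038689.
t = 1.0817 / 0.038689 ≈ 27.958 hours.

28.0 hours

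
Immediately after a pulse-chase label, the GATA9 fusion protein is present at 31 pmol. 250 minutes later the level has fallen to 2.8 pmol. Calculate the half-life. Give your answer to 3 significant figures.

A/A₀ = 2.8/31 ≈ 0.090323.
n = log₂(11.071) ≈ 3.4688 half-lives elapsed in 250 minutes.
t½ = 250/3.4688 ≈ 72.072 minutes.

72.1 minutes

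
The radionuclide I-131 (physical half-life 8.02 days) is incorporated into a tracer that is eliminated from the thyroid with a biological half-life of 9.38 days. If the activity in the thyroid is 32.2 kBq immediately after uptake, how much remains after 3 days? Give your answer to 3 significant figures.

1/t_eff = 1/t_phys + 1/t_biol = 1/8.02 + 1/9.38 = 0.2313 per day.
t_eff = 8.02 × 9.38 / (8.02 + 9.38) ≈ 4.3234 days.
Remaining = 32.2 × (1/2)^(3/4.3234) = 32.2 × (1/2)^0.69389 ≈ 19.905 kBq.

19.9 kBq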